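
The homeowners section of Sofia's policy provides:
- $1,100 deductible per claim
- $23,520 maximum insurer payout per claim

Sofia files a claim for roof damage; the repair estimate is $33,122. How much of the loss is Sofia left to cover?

$9,602

Subtract the deductible: $33,122 − $1,100 = $32,022.
$32,022 exceeds the $23,520 limit, so the insurer pays the limit: $23,520.
Out of pocket: $33,122 − $23,520 = $9,602.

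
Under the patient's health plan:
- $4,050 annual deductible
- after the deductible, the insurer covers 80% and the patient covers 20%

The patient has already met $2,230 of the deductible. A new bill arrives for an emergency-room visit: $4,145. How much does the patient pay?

$2,285

Remaining deductible: $4,050 − $2,230 = $1,820.
After the $1,820 deductible portion, $4,145 − $1,820 = $2,325 is subject to coinsurance.
Patient's 20% share of $2,325 is $465.
Patient responsibility: $1,820 + $465 = $2,285.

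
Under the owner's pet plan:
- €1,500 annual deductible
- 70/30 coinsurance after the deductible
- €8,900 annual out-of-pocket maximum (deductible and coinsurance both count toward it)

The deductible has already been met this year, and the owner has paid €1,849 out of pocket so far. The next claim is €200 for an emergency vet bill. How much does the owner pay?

€60

The deductible is already satisfied, so the full bill goes to coinsurance.
Owner's 30% share of €200 is €60.
Total out-of-pocket so far would be €1,849 + €60 = €1,909, below the €8,900 cap — no reduction.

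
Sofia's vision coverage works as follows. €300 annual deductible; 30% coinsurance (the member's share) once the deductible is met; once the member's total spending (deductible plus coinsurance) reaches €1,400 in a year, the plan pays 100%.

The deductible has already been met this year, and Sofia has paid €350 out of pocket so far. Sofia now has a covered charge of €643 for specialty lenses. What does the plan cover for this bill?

With the deductible met, the entire €643 is subject to coinsurance.
30% of €643 = €192.90 falls to the member.
Cumulative spending €350 + €192.90 = €542.90 stays under the €1,400 maximum.
Insurer pays the balance: €643 − €192.90 = €450.10.

€450.10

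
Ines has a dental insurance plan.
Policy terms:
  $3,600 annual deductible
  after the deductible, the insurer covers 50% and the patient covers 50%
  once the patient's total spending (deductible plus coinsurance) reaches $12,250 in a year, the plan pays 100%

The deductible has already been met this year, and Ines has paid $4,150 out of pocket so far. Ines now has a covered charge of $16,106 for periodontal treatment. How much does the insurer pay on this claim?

$8,053

With the deductible met, the entire $16,106 is subject to coinsurance.
Patient's 50% share of $16,106 is $8,053.
Total out-of-pocket so far would be $4,150 + $8,053 = $12,203, below the $12,250 cap — no reduction.
The insurer covers the remainder: $16,106 − $8,053 = $8,053.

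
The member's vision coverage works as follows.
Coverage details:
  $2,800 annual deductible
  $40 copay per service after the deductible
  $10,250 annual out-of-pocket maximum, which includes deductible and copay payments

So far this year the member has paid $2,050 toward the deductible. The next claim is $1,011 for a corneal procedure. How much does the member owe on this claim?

$790

$2,050 of the $2,800 deductible is already met, leaving $750.
After the $750 deductible portion, $1,011 − $750 = $261 is subject to the copay.
Copay on this service: $40.
Member responsibility before any cap: $750 + $40 = $790.
Year-to-date out-of-pocket becomes $2,050 + $790 = $2,840, still under the $10,250 maximum, so no cap applies.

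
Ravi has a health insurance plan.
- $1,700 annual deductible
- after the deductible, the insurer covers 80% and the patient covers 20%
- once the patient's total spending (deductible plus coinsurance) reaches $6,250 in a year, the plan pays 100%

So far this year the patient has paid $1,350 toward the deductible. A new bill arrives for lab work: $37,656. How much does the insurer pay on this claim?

Remaining deductible: $1,700 − $1,350 = $350.
The remaining $37,306 (= $37,656 − $350) moves to coinsurance.
Coinsurance: $37,306 × 20% = $7,461.20.
So the patient owes $350 + $7,461.20 = $7,811.20 before any cap.
That would bring total out-of-pocket to $9,161.20, past the $6,250 cap. The patient is capped at $6,250 − $1,350 = $4,900 on this claim.
The insurer covers the remainder: $37,656 − $4,900 = $32,756.

$32,756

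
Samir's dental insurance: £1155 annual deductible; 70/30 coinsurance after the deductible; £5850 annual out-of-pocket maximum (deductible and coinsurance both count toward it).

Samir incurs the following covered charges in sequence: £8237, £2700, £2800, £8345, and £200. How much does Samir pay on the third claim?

Claim 1 (£8237): deductible takes £1155, £7082 remains; patient's 30% is £2124.60. Patient owes £3279.60 (running OOP £3279.60).
Claim 2 (£2700): deductible already satisfied, so patient's share is 30% × £2700 = £810. Patient owes £810 (running OOP £4089.60).
Claim 3 (£2800): deductible met; 30% of £2800 = £840. Patient pays £840; OOP now £4929.60.

£840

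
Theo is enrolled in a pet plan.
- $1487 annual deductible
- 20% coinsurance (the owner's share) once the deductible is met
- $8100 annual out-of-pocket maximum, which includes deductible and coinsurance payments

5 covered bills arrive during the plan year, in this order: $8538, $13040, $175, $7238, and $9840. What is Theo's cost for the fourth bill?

$1447.60

Bill 1, $8538: $1487 to deductible, leaving $7051; owner's 20% is $1410.20. Owner owes $2897.20 (running OOP $2897.20).
Bill 2, $13040: deductible already satisfied, so owner's share is 20% × $13040 = $2608. Owner pays $2608; OOP now $5505.20.
Bill 3, $175: 20% coinsurance on $175 = $35. Owner owes $35 (running OOP $5540.20).
Bill 4, $7238: 20% coinsurance on $7238 = $1447.60. Cost to owner: $1447.60. OOP to date $6987.80.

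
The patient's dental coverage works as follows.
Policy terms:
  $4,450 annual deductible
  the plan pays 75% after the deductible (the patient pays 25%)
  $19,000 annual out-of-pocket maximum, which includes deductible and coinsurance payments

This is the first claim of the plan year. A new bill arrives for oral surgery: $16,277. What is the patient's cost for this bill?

Nothing has been paid toward the $4,450 deductible, so the first $4,450 of this charge is applied there.
The remaining $11,827 (= $16,277 − $4,450) moves to coinsurance.
Coinsurance: $11,827 × 25% = $2,956.75.
That puts the patient's cost at $4,450 + $2,956.75 = $7,406.75 before any cap.
Cumulative spending $0 + $7,406.75 = $7,406.75 stays under the $19,000 maximum.

$7,406.75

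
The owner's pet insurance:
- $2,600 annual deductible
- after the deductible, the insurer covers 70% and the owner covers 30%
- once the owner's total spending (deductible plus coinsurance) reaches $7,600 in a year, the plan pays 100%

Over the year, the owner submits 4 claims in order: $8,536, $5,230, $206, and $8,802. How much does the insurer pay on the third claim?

Claim 1 — $8,536: $2,600 to deductible, leaving $5,936; owner's 30% is $1,780.80. Owner pays $4,380.80; OOP now $4,380.80. Insurer: $8,536 − $4,380.80 = $4,155.20.
Claim 2 — $5,230: deductible met; 30% of $5,230 = $1,569. Owner owes $1,569 (running OOP $5,949.80). Insurer: $5,230 − $1,569 = $3,661.
Claim 3 — $206: 30% coinsurance on $206 = $61.80. Cost to owner: $61.80. OOP to date $6,011.60. Insurer: $206 − $61.80 = $144.20.

$144.20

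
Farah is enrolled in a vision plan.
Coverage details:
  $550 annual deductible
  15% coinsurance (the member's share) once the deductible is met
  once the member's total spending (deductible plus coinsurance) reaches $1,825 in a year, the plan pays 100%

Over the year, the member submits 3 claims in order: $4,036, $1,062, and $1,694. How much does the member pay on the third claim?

#1 ($4,036): deductible takes $550, $3,486 remains; member's 15% is $522.90. Member owes $1,072.90 (running OOP $1,072.90).
#2 ($1,062): deductible met; 15% of $1,062 = $159.30. Member pays $159.30; OOP now $1,232.20.
#3 ($1,694): deductible met; 15% of $1,694 = $254.10. Member pays $254.10; OOP now $1,486.30.

$254.10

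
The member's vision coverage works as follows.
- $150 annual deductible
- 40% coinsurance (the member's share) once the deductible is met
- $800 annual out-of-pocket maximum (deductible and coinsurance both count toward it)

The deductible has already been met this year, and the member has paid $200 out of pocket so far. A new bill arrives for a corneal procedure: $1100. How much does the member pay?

With the deductible met, the entire $1100 is subject to coinsurance.
Coinsurance: $1100 × 40% = $440.
Total out-of-pocket so far would be $200 + $440 = $640, below the $800 cap — no reduction.

$440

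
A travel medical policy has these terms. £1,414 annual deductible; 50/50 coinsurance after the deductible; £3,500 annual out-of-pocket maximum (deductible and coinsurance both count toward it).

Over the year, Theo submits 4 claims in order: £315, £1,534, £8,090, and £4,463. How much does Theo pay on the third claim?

Bill 1, £315: all of it applies to the deductible. Traveler pays £315; OOP now £315.
Bill 2, £1,534: £1,099 finishes the deductible; £435 goes to coinsurance; traveler's 50% is £217.50. Traveler pays £1,316.50; OOP now £1,631.50.
Bill 3, £8,090: 50% coinsurance on £8,090 = £4,045. Adding that to £1,631.50 gives £5,676.50, past the £3,500 cap; traveler pays only £3,500 − £1,631.50 = £1,868.50.

£1,868.50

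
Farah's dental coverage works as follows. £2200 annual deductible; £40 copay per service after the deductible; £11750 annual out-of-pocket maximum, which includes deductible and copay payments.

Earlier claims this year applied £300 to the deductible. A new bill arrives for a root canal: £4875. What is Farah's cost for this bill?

£1940

Remaining deductible: £2200 − £300 = £1900.
The remaining £2975 (= £4875 − £1900) moves to the copay.
Copay on this service: £40.
So the patient owes £1900 + £40 = £1940 before any cap.
Year-to-date out-of-pocket becomes £300 + £1940 = £2240, still under the £11750 maximum, so no cap applies.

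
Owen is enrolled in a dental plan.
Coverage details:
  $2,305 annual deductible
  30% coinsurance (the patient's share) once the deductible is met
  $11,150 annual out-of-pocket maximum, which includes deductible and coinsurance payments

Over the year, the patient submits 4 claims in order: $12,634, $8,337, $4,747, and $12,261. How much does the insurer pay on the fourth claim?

$10,439.90

Bill 1, $12,634: deductible takes $2,305, $10,329 remains; coinsurance $10,329 × 30% = $3,098.70. Patient owes $5,403.70 (running OOP $5,403.70). Plan pays $12,634 − $5,403.70 = $7,230.30.
Bill 2, $8,337: deductible met; 30% of $8,337 = $2,501.10. Patient owes $2,501.10 (running OOP $7,904.80). Insurer: $8,337 − $2,501.10 = $5,835.90.
Bill 3, $4,747: deductible met; 30% of $4,747 = $1,424.10. Patient pays $1,424.10; OOP now $9,328.90. Plan pays $4,747 − $1,424.10 = $3,322.90.
Bill 4, $12,261: deductible already satisfied, so patient's share is 30% × $12,261 = $3,678.30. Adding that to $9,328.90 gives $13,007.20, past the $11,150 cap; patient pays only $11,150 − $9,328.90 = $1,821.10. Plan pays $12,261 − $1,821.10 = $10,439.90.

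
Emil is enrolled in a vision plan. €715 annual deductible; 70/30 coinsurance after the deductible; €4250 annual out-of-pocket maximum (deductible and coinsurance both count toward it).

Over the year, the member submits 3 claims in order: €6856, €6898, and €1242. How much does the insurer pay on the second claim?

Claim 1 — €6856: €715 finishes the deductible; €6141 goes to coinsurance; 30% of €6141 = €1842.30. Member pays €2557.30; OOP now €2557.30. Plan pays €6856 − €2557.30 = €4298.70.
Claim 2 — €6898: 30% coinsurance on €6898 = €2069.40. OOP would hit €4626.70 > €4250, so the cap limits the member to €4250 − €2557.30 = €1692.70. Plan pays €6898 − €1692.70 = €5205.30.

€5205.30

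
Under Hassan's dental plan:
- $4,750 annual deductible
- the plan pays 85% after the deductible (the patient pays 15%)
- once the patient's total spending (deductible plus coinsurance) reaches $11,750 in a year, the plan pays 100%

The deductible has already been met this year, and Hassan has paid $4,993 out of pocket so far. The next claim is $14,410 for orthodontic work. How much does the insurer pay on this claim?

The deductible is already satisfied, so the full bill goes to coinsurance.
15% of $14,410 = $2,161.50 falls to the patient.
Year-to-date out-of-pocket becomes $4,993 + $2,161.50 = $7,154.50, still under the $11,750 maximum, so no cap applies.
Insurer pays the balance: $14,410 − $2,161.50 = $12,248.50.

$12,248.50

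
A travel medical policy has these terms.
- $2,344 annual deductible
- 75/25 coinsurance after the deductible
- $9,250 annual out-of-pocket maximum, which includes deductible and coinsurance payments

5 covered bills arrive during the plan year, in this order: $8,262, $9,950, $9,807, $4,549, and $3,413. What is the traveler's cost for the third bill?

$2,451.75

Claim 1 — $8,262: $2,344 finishes the deductible; $5,918 goes to coinsurance; 25% of $5,918 = $1,479.50. Traveler owes $3,823.50 (running OOP $3,823.50).
Claim 2 — $9,950: deductible already satisfied, so traveler's share is 25% × $9,950 = $2,487.50. Traveler pays $2,487.50; OOP now $6,311.
Claim 3 — $9,807: deductible met; 25% of $9,807 = $2,451.75. Traveler pays $2,451.75; OOP now $8,762.75.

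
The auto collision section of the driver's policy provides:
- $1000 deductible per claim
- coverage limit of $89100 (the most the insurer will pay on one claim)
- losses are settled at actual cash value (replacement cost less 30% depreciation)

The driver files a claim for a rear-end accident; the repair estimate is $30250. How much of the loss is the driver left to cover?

At 30% depreciation, ACV = $30250 − $9075 = $21175.
After the deductible, $21175 − $1000 = $20175 remains.
$20175 is within the $89100 limit, so the insurer pays $20175.
Out of pocket: $30250 − $20175 = $10075.

$10075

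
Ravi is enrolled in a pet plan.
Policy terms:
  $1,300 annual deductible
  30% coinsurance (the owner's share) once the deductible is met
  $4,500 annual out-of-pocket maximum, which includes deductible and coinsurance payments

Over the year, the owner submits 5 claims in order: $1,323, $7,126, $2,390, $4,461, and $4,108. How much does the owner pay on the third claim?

Claim 1 — $1,323: deductible takes $1,300, $23 remains; coinsurance $23 × 30% = $6.90. Cost to owner: $1,306.90. OOP to date $1,306.90.
Claim 2 — $7,126: deductible met; 30% of $7,126 = $2,137.80. Owner owes $2,137.80 (running OOP $3,444.70).
Claim 3 — $2,390: deductible met; 30% of $2,390 = $717. Cost to owner: $717. OOP to date $4,161.70.

$717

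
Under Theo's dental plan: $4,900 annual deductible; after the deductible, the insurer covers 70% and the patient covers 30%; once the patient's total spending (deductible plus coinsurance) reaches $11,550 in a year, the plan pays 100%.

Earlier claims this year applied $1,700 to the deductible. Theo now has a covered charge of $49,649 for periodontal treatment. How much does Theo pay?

$9,850

Deductible still to meet: $4,900 − $1,700 = $3,200.
The remaining $46,449 (= $49,649 − $3,200) moves to coinsurance.
Coinsurance: $46,449 × 30% = $13,934.70.
That puts the patient's cost at $3,200 + $13,934.70 = $17,134.70 before any cap.
Year-to-date out-of-pocket would reach $1,700 + $17,134.70 = $18,834.70, above the $11,550 maximum, so the patient pays only $11,550 − $1,700 = $9,850.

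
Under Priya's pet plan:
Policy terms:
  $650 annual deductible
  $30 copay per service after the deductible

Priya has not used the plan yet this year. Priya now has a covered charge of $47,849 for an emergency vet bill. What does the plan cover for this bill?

$47,169

Deductible not yet touched, so the first $650 of the bill goes to the deductible.
After the $650 deductible portion, $47,849 − $650 = $47,199 is subject to the copay.
Copay on this service: $30.
Owner responsibility: $650 + $30 = $680.
Insurer pays the balance: $47,849 − $680 = $47,169.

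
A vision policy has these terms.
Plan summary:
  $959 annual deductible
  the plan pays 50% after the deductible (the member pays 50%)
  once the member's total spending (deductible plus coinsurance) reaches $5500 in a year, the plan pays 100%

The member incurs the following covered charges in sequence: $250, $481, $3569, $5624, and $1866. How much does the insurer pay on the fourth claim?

$2812

Claim 1 ($250): all of it applies to the deductible. Member owes $250 (running OOP $250). Insurer: $250 − $250 = $0.
Claim 2 ($481): all of it applies to the deductible. Cost to member: $481. OOP to date $731. Plan pays $481 − $481 = $0.
Claim 3 ($3569): deductible takes $228, $3341 remains; member's 50% is $1670.50. Cost to member: $1898.50. OOP to date $2629.50. Insurer: $3569 − $1898.50 = $1670.50.
Claim 4 ($5624): 50% coinsurance on $5624 = $2812. Member pays $2812; OOP now $5441.50. Plan pays $5624 − $2812 = $2812.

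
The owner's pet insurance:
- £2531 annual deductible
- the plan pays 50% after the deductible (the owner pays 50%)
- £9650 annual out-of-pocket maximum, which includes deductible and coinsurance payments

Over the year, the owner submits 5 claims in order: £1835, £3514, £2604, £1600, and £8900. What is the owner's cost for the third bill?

Claim 1 (£1835): all of it applies to the deductible. Cost to owner: £1835. OOP to date £1835.
Claim 2 (£3514): £696 finishes the deductible; £2818 goes to coinsurance; 50% of £2818 = £1409. Owner pays £2105; OOP now £3940.
Claim 3 (£2604): deductible met; 50% of £2604 = £1302. Owner owes £1302 (running OOP £5242).

£1302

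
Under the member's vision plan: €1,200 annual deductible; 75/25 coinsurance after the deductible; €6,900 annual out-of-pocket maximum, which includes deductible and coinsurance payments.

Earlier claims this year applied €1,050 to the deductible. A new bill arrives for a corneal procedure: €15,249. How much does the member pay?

€3,924.75

Remaining deductible: €1,200 − €1,050 = €150.
After the €150 deductible portion, €15,249 − €150 = €15,099 is subject to coinsurance.
Member's 25% share of €15,099 is €3,774.75.
That puts the member's cost at €150 + €3,774.75 = €3,924.75 before any cap.
Year-to-date out-of-pocket becomes €1,050 + €3,924.75 = €4,974.75, still under the €6,900 maximum, so no cap applies.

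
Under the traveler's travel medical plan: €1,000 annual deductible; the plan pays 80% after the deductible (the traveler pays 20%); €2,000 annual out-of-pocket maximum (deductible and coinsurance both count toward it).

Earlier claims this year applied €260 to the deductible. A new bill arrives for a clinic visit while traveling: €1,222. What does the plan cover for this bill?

€385.60

Deductible still to meet: €1,000 − €260 = €740.
The remaining €482 (= €1,222 − €740) moves to coinsurance.
Coinsurance: €482 × 20% = €96.40.
Traveler responsibility before any cap: €740 + €96.40 = €836.40.
Year-to-date out-of-pocket becomes €260 + €836.40 = €1,096.40, still under the €2,000 maximum, so no cap applies.
The insurer covers the remainder: €1,222 − €836.40 = €385.60.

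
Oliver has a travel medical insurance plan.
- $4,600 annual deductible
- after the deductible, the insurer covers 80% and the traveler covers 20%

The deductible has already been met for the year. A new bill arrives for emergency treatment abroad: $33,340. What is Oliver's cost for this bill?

With the deductible met, the entire $33,340 is subject to coinsurance.
Coinsurance: $33,340 × 20% = $6,668.

$6,668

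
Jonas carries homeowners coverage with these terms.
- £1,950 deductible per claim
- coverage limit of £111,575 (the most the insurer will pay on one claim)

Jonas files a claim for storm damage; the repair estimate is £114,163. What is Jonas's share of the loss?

£2,588

Subtract the deductible: £114,163 − £1,950 = £112,213.
Since £112,213 > £111,575, the payout is capped at £111,575.
Out of pocket: £114,163 − £111,575 = £2,588.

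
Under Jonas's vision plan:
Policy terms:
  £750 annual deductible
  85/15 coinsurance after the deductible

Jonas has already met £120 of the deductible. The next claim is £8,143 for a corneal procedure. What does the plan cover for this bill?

£120 of the £750 deductible is already met, leaving £630.
The remaining £7,513 (= £8,143 − £630) moves to coinsurance.
Member's 15% share of £7,513 is £1,126.95.
So the member owes £630 + £1,126.95 = £1,756.95.
Insurer pays the balance: £8,143 − £1,756.95 = £6,386.05.

£6,386.05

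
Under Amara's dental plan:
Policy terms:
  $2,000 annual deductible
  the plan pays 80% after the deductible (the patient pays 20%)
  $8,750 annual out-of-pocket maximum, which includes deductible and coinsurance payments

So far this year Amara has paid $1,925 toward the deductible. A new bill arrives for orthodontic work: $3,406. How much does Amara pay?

Deductible still to meet: $2,000 − $1,925 = $75.
After the $75 deductible portion, $3,406 − $75 = $3,331 is subject to coinsurance.
Coinsurance: $3,331 × 20% = $666.20.
That puts the patient's cost at $75 + $666.20 = $741.20 before any cap.
Total out-of-pocket so far would be $1,925 + $741.20 = $2,666.20, below the $8,750 cap — no reduction.

$741.20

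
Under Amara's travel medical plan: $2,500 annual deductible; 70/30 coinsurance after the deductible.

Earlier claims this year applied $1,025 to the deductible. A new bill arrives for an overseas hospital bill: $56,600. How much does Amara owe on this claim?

Deductible still to meet: $2,500 − $1,025 = $1,475.
The remaining $55,125 (= $56,600 − $1,475) moves to coinsurance.
Traveler's 30% share of $55,125 is $16,537.50.
Traveler responsibility: $1,475 + $16,537.50 = $18,012.50.

$18,012.50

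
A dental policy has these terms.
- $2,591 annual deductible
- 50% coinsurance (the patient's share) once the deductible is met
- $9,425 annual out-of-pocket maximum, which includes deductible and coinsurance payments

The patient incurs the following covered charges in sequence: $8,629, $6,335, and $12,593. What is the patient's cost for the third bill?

$647.50

Claim 1 — $8,629: $2,591 finishes the deductible; $6,038 goes to coinsurance; patient's 50% is $3,019. Cost to patient: $5,610. OOP to date $5,610.
Claim 2 — $6,335: 50% coinsurance on $6,335 = $3,167.50. Patient owes $3,167.50 (running OOP $8,777.50).
Claim 3 — $12,593: 50% coinsurance on $12,593 = $6,296.50. Adding that to $8,777.50 gives $15,074, past the $9,425 cap; patient pays only $9,425 − $8,777.50 = $647.50.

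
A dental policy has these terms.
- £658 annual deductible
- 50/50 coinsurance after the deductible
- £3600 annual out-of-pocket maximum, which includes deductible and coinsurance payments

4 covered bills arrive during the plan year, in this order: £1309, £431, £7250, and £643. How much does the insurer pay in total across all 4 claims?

£6033

Claim 1 (£1309): deductible takes £658, £651 remains; patient's 50% is £325.50. Cost to patient: £983.50. OOP to date £983.50. Insurer: £1309 − £983.50 = £325.50.
Claim 2 (£431): deductible already satisfied, so patient's share is 50% × £431 = £215.50. Patient pays £215.50; OOP now £1199. Insurer: £431 − £215.50 = £215.50.
Claim 3 (£7250): 50% coinsurance on £7250 = £3625. That would push OOP to £4824, over the £3600 cap, so patient pays £3600 − £1199 = £2401. Plan pays £7250 − £2401 = £4849.
Claim 4 (£643): deductible met; 50% of £643 = £321.50. OOP would hit £3921.50 > £3600, so the cap limits the patient to £3600 − £3600 = £0. Plan pays £643 − £0 = £643.
Insurer total = bills − patient's total = £9633 − £3600 = £6033.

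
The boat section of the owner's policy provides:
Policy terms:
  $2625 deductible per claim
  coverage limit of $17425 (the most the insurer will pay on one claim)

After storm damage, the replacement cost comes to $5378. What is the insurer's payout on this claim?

After the deductible, $5378 − $2625 = $2753 remains.
$2753 is within the $17425 limit, so the insurer pays $2753.

$2753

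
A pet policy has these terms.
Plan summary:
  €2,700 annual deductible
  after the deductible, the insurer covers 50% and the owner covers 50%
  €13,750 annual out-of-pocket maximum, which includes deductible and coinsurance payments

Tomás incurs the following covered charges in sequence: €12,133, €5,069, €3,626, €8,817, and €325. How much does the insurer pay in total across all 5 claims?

Claim 1 (€12,133): €2,700 to deductible, leaving €9,433; 50% of €9,433 = €4,716.50. Cost to owner: €7,416.50. OOP to date €7,416.50. Plan pays €12,133 − €7,416.50 = €4,716.50.
Claim 2 (€5,069): 50% coinsurance on €5,069 = €2,534.50. Owner owes €2,534.50 (running OOP €9,951). Insurer: €5,069 − €2,534.50 = €2,534.50.
Claim 3 (€3,626): 50% coinsurance on €3,626 = €1,813. Cost to owner: €1,813. OOP to date €11,764. Insurer: €3,626 − €1,813 = €1,813.
Claim 4 (€8,817): 50% coinsurance on €8,817 = €4,408.50. Adding that to €11,764 gives €16,172.50, past the €13,750 cap; owner pays only €13,750 − €11,764 = €1,986. Insurer: €8,817 − €1,986 = €6,831.
Claim 5 (€325): deductible met; 50% of €325 = €162.50. Adding that to €13,750 gives €13,912.50, past the €13,750 cap; owner pays only €13,750 − €13,750 = €0. Insurer: €325 − €0 = €325.
Insurer total: €4,716.50 + €2,534.50 + €1,813 + €6,831 + €325 = €16,220.

€16,220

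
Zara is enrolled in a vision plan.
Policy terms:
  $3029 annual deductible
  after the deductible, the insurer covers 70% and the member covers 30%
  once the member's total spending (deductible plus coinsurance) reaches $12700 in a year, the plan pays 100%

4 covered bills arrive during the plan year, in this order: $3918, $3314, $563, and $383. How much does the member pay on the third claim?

Bill 1, $3918: $3029 to deductible, leaving $889; 30% of $889 = $266.70. Cost to member: $3295.70. OOP to date $3295.70.
Bill 2, $3314: deductible met; 30% of $3314 = $994.20. Member pays $994.20; OOP now $4289.90.
Bill 3, $563: deductible already satisfied, so member's share is 30% × $563 = $168.90. Member owes $168.90 (running OOP $4458.80).

$168.90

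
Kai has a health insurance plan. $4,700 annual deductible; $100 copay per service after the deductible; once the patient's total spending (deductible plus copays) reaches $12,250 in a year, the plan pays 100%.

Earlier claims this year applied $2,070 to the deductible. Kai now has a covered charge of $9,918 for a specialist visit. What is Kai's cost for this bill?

Remaining deductible: $4,700 − $2,070 = $2,630.
That leaves $9,918 − $2,630 = $7,288 for the copay.
Copay on this service: $100.
That puts the patient's cost at $2,630 + $100 = $2,730 before any cap.
Cumulative spending $2,070 + $2,730 = $4,800 stays under the $12,250 maximum.

$2,730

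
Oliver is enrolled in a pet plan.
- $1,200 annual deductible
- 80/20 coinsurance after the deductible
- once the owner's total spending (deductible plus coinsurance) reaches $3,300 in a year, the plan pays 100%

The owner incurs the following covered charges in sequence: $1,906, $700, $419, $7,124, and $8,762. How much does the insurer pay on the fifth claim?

$8,451.80

Claim 1 ($1,906): $1,200 finishes the deductible; $706 goes to coinsurance; coinsurance $706 × 20% = $141.20. Owner pays $1,341.20; OOP now $1,341.20. Plan pays $1,906 − $1,341.20 = $564.80.
Claim 2 ($700): deductible met; 20% of $700 = $140. Cost to owner: $140. OOP to date $1,481.20. Insurer: $700 − $140 = $560.
Claim 3 ($419): deductible met; 20% of $419 = $83.80. Owner pays $83.80; OOP now $1,565. Insurer: $419 − $83.80 = $335.20.
Claim 4 ($7,124): 20% coinsurance on $7,124 = $1,424.80. Owner owes $1,424.80 (running OOP $2,989.80). Plan pays $7,124 − $1,424.80 = $5,699.20.
Claim 5 ($8,762): deductible met; 20% of $8,762 = $1,752.40. OOP would hit $4,742.20 > $3,300, so the cap limits the owner to $3,300 − $2,989.80 = $310.20. Plan pays $8,762 − $310.20 = $8,451.80.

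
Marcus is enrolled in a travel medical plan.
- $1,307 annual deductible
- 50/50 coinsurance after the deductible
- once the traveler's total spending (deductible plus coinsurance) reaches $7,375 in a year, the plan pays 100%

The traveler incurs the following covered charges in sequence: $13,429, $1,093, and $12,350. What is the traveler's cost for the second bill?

$7

Claim 1 — $13,429: $1,307 finishes the deductible; $12,122 goes to coinsurance; 50% of $12,122 = $6,061. Cost to traveler: $7,368. OOP to date $7,368.
Claim 2 — $1,093: deductible already satisfied, so traveler's share is 50% × $1,093 = $546.50. Adding that to $7,368 gives $7,914.50, past the $7,375 cap; traveler pays only $7,375 − $7,368 = $7.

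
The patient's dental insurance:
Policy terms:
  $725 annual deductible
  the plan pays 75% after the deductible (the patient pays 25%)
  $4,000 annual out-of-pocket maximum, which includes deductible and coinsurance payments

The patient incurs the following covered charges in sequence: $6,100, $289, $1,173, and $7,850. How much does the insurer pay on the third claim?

$879.75

Claim 1 ($6,100): $725 to deductible, leaving $5,375; patient's 25% is $1,343.75. Patient owes $2,068.75 (running OOP $2,068.75). Insurer: $6,100 − $2,068.75 = $4,031.25.
Claim 2 ($289): deductible met; 25% of $289 = $72.25. Patient owes $72.25 (running OOP $2,141). Plan pays $289 − $72.25 = $216.75.
Claim 3 ($1,173): 25% coinsurance on $1,173 = $293.25. Cost to patient: $293.25. OOP to date $2,434.25. Plan pays $1,173 − $293.25 = $879.75.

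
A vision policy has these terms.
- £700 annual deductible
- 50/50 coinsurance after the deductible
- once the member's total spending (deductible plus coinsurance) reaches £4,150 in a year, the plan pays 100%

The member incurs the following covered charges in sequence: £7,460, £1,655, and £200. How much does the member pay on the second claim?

£70

Bill 1, £7,460: deductible takes £700, £6,760 remains; 50% of £6,760 = £3,380. Member pays £4,080; OOP now £4,080.
Bill 2, £1,655: deductible met; 50% of £1,655 = £827.50. That would push OOP to £4,907.50, over the £4,150 cap, so member pays £4,150 − £4,080 = £70.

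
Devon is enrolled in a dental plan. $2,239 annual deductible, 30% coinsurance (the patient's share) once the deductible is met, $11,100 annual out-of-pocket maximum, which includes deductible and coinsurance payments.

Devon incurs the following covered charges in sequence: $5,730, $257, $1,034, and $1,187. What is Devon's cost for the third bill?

Claim 1 ($5,730): deductible takes $2,239, $3,491 remains; 30% of $3,491 = $1,047.30. Patient owes $3,286.30 (running OOP $3,286.30).
Claim 2 ($257): deductible already satisfied, so patient's share is 30% × $257 = $77.10. Patient pays $77.10; OOP now $3,363.40.
Claim 3 ($1,034): deductible already satisfied, so patient's share is 30% × $1,034 = $310.20. Patient owes $310.20 (running OOP $3,673.60).

$310.20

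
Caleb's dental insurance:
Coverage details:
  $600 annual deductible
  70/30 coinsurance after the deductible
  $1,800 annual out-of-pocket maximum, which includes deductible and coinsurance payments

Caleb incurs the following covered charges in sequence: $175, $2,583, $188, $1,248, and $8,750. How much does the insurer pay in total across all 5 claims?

Claim 1 ($175): fully absorbed by the deductible. Patient pays $175; OOP now $175. Plan pays $175 − $175 = $0.
Claim 2 ($2,583): $425 to deductible, leaving $2,158; patient's 30% is $647.40. Cost to patient: $1,072.40. OOP to date $1,247.40. Plan pays $2,583 − $1,072.40 = $1,510.60.
Claim 3 ($188): deductible already satisfied, so patient's share is 30% × $188 = $56.40. Cost to patient: $56.40. OOP to date $1,303.80. Insurer: $188 − $56.40 = $131.60.
Claim 4 ($1,248): 30% coinsurance on $1,248 = $374.40. Patient pays $374.40; OOP now $1,678.20. Plan pays $1,248 − $374.40 = $873.60.
Claim 5 ($8,750): deductible already satisfied, so patient's share is 30% × $8,750 = $2,625. OOP would hit $4,303.20 > $1,800, so the cap limits the patient to $1,800 − $1,678.20 = $121.80. Plan pays $8,750 − $121.80 = $8,628.20.
Insurer total = bills − patient's total = $12,944 − $1,800 = $11,144.

$11,144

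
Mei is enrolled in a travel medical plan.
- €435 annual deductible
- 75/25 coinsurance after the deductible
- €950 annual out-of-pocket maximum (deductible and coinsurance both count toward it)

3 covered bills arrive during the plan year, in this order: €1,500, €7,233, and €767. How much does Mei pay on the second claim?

€248.75

Claim 1 — €1,500: €435 to deductible, leaving €1,065; coinsurance €1,065 × 25% = €266.25. Cost to traveler: €701.25. OOP to date €701.25.
Claim 2 — €7,233: deductible met; 25% of €7,233 = €1,808.25. OOP would hit €2,509.50 > €950, so the cap limits the traveler to €950 − €701.25 = €248.75.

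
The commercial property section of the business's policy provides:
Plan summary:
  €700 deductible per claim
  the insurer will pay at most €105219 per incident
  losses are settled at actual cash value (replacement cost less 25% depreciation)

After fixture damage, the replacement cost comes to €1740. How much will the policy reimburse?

Depreciate 25%: the covered value is €1740 × 0.75 = €1305.
Less the €700 deductible: €1305 − €700 = €605.
€605 ≤ €105219, so the limit doesn't bind; insurer pays €605.

€605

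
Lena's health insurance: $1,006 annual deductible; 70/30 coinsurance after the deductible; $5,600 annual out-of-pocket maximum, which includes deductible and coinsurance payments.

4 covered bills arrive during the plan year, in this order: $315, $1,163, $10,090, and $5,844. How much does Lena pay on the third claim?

$3,027

#1 ($315): entire amount goes to the deductible. Patient owes $315 (running OOP $315).
#2 ($1,163): $691 to deductible, leaving $472; patient's 30% is $141.60. Patient pays $832.60; OOP now $1,147.60.
#3 ($10,090): deductible already satisfied, so patient's share is 30% × $10,090 = $3,027. Patient pays $3,027; OOP now $4,174.60.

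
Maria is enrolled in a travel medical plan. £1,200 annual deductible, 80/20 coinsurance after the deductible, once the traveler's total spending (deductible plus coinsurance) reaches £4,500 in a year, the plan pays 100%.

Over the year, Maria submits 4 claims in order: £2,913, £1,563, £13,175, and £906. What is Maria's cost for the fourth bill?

#1 (£2,913): £1,200 to deductible, leaving £1,713; 20% of £1,713 = £342.60. Cost to traveler: £1,542.60. OOP to date £1,542.60.
#2 (£1,563): deductible met; 20% of £1,563 = £312.60. Traveler owes £312.60 (running OOP £1,855.20).
#3 (£13,175): deductible already satisfied, so traveler's share is 20% × £13,175 = £2,635. Cost to traveler: £2,635. OOP to date £4,490.20.
#4 (£906): 20% coinsurance on £906 = £181.20. That would push OOP to £4,671.40, over the £4,500 cap, so traveler pays £4,500 − £4,490.20 = £9.80.

£9.80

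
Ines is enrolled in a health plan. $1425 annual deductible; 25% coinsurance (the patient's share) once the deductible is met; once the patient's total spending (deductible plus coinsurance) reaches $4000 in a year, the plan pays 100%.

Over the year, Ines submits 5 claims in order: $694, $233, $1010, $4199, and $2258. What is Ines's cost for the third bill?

Claim 1 — $694: fully absorbed by the deductible. Cost to patient: $694. OOP to date $694.
Claim 2 — $233: entire amount goes to the deductible. Patient pays $233; OOP now $927.
Claim 3 — $1010: $498 finishes the deductible; $512 goes to coinsurance; coinsurance $512 × 25% = $128. Patient pays $626; OOP now $1553.

$626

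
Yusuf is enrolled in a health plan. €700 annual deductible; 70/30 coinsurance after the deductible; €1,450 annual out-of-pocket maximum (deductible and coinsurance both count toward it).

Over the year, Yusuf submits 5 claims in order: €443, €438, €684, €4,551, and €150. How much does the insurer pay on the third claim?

#1 (€443): fully absorbed by the deductible. Patient owes €443 (running OOP €443). Plan pays €443 − €443 = €0.
#2 (€438): €257 finishes the deductible; €181 goes to coinsurance; 30% of €181 = €54.30. Patient pays €311.30; OOP now €754.30. Insurer: €438 − €311.30 = €126.70.
#3 (€684): deductible met; 30% of €684 = €205.20. Patient pays €205.20; OOP now €959.50. Insurer: €684 − €205.20 = €478.80.

€478.80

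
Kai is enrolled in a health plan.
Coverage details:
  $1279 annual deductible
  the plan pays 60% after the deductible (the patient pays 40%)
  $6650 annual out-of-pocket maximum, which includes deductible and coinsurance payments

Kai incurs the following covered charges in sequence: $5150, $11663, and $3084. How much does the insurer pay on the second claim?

Claim 1 ($5150): $1279 finishes the deductible; $3871 goes to coinsurance; coinsurance $3871 × 40% = $1548.40. Patient owes $2827.40 (running OOP $2827.40). Plan pays $5150 − $2827.40 = $2322.60.
Claim 2 ($11663): deductible met; 40% of $11663 = $4665.20. That would push OOP to $7492.60, over the $6650 cap, so patient pays $6650 − $2827.40 = $3822.60. Plan pays $11663 − $3822.60 = $7840.40.

$7840.40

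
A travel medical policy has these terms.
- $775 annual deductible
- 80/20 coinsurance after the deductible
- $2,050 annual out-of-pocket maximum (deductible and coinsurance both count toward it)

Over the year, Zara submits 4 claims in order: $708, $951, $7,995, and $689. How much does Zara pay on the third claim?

Claim 1 — $708: fully absorbed by the deductible. Cost to traveler: $708. OOP to date $708.
Claim 2 — $951: deductible takes $67, $884 remains; traveler's 20% is $176.80. Traveler owes $243.80 (running OOP $951.80).
Claim 3 — $7,995: deductible met; 20% of $7,995 = $1,599. Adding that to $951.80 gives $2,550.80, past the $2,050 cap; traveler pays only $2,050 − $951.80 = $1,098.20.

$1,098.20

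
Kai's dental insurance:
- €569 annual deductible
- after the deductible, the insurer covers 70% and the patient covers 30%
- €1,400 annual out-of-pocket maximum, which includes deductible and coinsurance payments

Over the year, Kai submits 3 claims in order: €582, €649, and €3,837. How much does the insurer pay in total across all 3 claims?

Claim 1 — €582: €569 to deductible, leaving €13; coinsurance €13 × 30% = €3.90. Cost to patient: €572.90. OOP to date €572.90. Insurer: €582 − €572.90 = €9.10.
Claim 2 — €649: deductible met; 30% of €649 = €194.70. Cost to patient: €194.70. OOP to date €767.60. Insurer: €649 − €194.70 = €454.30.
Claim 3 — €3,837: 30% coinsurance on €3,837 = €1,151.10. Adding that to €767.60 gives €1,918.70, past the €1,400 cap; patient pays only €1,400 − €767.60 = €632.40. Insurer: €3,837 − €632.40 = €3,204.60.
Insurer total = bills − patient's total = €5,068 − €1,400 = €3,668.

€3,668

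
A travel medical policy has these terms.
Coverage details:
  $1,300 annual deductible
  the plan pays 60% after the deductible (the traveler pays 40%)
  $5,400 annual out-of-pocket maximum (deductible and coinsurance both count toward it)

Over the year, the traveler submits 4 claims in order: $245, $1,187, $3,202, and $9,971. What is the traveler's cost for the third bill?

$1,280.80

Bill 1, $245: fully absorbed by the deductible. Traveler pays $245; OOP now $245.
Bill 2, $1,187: deductible takes $1,055, $132 remains; 40% of $132 = $52.80. Cost to traveler: $1,107.80. OOP to date $1,352.80.
Bill 3, $3,202: deductible met; 40% of $3,202 = $1,280.80. Traveler pays $1,280.80; OOP now $2,633.60.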